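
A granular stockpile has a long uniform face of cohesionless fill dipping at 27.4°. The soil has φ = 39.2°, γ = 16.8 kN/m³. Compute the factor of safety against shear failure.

For a dry cohesionless infinite slope the factor of safety is FS = tanφ / tanβ.
FS = tan39.2° / tan27.4° = 0.8156 / 0.5184 = 1.573

FS = 1.57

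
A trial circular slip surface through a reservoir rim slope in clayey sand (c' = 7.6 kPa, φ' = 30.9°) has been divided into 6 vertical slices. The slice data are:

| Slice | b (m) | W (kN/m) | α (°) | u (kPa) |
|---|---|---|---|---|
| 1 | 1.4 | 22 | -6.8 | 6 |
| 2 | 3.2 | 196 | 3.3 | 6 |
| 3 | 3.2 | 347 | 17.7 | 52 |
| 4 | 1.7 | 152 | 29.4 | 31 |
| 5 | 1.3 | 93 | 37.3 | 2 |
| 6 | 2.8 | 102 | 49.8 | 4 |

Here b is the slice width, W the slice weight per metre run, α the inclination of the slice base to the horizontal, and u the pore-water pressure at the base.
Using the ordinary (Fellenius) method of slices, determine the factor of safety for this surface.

FS = 1.37

Ordinary method of slices: FS = Σ[c'·Δl_i + (W_i cosα_i − u_i·Δl_i)·tanφ'] / Σ W_i sinα_i, with Δl_i = b_i / cosα_i.
Slice 1: Δl = 1.4/cos(-6.8°) = 1.410 m; N'_1 = 22·cos(-6.8°) − 6·1.410 = 13.4; c'Δl = 10.72; W sinα = -2.6
Slice 2: Δl = 3.2/cos3.3° = 3.205 m; N'_2 = 196·cos3.3° − 6·3.205 = 176.4; c'Δl = 24.36; W sinα = 11.3
Slice 3: Δl = 3.2/cos17.7° = 3.359 m; N'_3 = 347·cos17.7° − 52·3.359 = 155.9; c'Δl = 25.53; W sinα = 105.5
Slice 4: Δl = 1.7/cos29.4° = 1.951 m; N'_4 = 152·cos29.4° − 31·1.951 = 71.9; c'Δl = 14.83; W sinα = 74.6
Slice 5: Δl = 1.3/cos37.3° = 1.634 m; N'_5 = 93·cos37.3° − 2·1.634 = 70.7; c'Δl = 12.42; W sinα = 56.4
Slice 6: Δl = 2.8/cos49.8° = 4.338 m; N'_6 = 102·cos49.8° − 4·4.338 = 48.5; c'Δl = 32.97; W sinα = 77.9
Σc'Δl = 120.8 kN/m; ΣN' = 536.9 kN/m; ΣW sinα = 323.1 kN/m
Resisting = 120.8 + 536.9·tan30.9° = 120.8 + 321.3 = 442.1 kN/m
FS = 442.1 / 323.1 = 1.369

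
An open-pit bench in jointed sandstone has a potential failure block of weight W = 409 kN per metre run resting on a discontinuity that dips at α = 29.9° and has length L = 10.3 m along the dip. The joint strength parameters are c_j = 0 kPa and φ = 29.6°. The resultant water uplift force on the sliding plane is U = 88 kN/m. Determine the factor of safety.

Resolving the block weight along and normal to the plane and applying the Mohr–Coulomb strength on the joint:
N' = W cosα − U = 409·cos29.9° − 88 = 266.6 kN/m
Driving force T = W sinα = 409·sin29.9° = 203.9 kN/m
Resisting force R = c_j·L + N'·tanφ = 0·10.3 + 266.6·tan29.6° = 0.0 + 151.4 = 151.4 kN/m
FS = R / T = 151.4 / 203.9 = 0.743

FS = 0.74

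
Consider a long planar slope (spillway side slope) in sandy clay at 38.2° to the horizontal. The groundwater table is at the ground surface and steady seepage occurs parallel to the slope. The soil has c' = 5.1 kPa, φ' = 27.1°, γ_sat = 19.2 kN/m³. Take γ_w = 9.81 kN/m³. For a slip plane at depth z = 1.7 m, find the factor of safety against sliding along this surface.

With seepage parallel to the slope and the water table at the surface, the effective normal stress on the slip plane uses the buoyant unit weight γ' = γ_sat − γ_w while the driving shear stress uses γ_sat:
FS = [c' + γ' z cos²β tanφ'] / [γ_sat z sinβ cosβ]
γ' = 19.2 − 9.81 = 9.39 kN/m³
Numerator = 5.1 + 9.39·1.7·cos²38.2°·tan27.1° = 5.1 + 9.39·1.7·0.6176·0.5117 = 10.145 kPa
Denominator = 19.2·1.7·sin38.2°·cos38.2° = 19.2·1.7·0.6184·0.7859 = 15.862 kPa
FS = 10.145 / 15.862 = 0.640

FS = 0.64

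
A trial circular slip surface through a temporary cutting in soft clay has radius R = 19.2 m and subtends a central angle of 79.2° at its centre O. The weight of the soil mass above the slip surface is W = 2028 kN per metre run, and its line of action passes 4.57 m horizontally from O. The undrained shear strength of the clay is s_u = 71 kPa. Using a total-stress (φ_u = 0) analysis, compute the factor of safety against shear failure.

Taking moments about the centre O, the resisting moment is provided by the undrained shear strength acting along the arc:
Arc length L_a = R·θ = 19.2·(79.2°·π/180) = 19.2·1.3823 = 26.54 m
M_R = s_u·L_a·R = 71·26.54·19.2 = 36179.6 kN·m/m
M_D = W·d = 2028·4.57 = 9268.0 kN·m/m
FS = M_R / M_D = 36179.6 / 9268.0 = 3.904

FS = 3.90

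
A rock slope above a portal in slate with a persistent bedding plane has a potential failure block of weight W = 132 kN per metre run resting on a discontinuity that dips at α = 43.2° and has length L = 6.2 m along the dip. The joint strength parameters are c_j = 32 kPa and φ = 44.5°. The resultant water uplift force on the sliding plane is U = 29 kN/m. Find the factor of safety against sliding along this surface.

Resolving the block weight along and normal to the plane and applying the Mohr–Coulomb strength on the joint:
N' = W cosα − U = 132·cos43.2° − 29 = 67.2 kN/m
Driving force T = W sinα = 132·sin43.2° = 90.4 kN/m
Resisting force R = c_j·L + N'·tanφ = 32·6.2 + 67.2·tan44.5° = 198.4 + 66.1 = 264.5 kN/m
FS = R / T = 264.5 / 90.4 = 2.927

FS = 2.93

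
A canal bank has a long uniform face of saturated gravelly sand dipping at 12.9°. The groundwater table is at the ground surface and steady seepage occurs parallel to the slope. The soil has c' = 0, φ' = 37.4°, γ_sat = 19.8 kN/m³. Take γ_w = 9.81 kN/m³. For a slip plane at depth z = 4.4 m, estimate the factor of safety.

With seepage parallel to the slope and the water table at the surface, the effective normal stress on the slip plane uses the buoyant unit weight γ' = γ_sat − γ_w while the driving shear stress uses γ_sat:
FS = [c' + γ' z cos²β tanφ'] / [γ_sat z sinβ cosβ]
(For c' = 0 this reduces to FS = (γ'/γ_sat)·tanφ'/tanβ.)
γ' = 19.8 − 9.81 = 9.99 kN/m³
Numerator = 0.0 + 9.99·4.4·cos²12.9°·tan37.4° = 0.0 + 9.99·4.4·0.9502·0.7646 = 31.932 kPa
Denominator = 19.8·4.4·sin12.9°·cos12.9° = 19.8·4.4·0.2233·0.9748 = 18.959 kPa
FS = 31.932 / 18.959 = 1.684

FS = 1.68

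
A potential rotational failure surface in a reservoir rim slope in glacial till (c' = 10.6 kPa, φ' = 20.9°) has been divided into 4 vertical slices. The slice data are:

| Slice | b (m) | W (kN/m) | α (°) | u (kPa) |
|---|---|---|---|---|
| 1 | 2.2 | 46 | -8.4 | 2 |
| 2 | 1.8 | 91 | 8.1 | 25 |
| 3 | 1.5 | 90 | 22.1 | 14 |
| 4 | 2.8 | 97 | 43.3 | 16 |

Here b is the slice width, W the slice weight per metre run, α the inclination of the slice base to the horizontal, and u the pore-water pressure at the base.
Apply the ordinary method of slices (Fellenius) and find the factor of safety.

FS = 1.50

Ordinary method of slices: FS = Σ[c'·Δl_i + (W_i cosα_i − u_i·Δl_i)·tanφ'] / Σ W_i sinα_i, with Δl_i = b_i / cosα_i.
Slice 1: Δl = 2.2/cos(-8.4°) = 2.224 m; N'_1 = 46·cos(-8.4°) − 2·2.224 = 41.1; c'Δl = 23.57; W sinα = -6.7
Slice 2: Δl = 1.8/cos8.1° = 1.818 m; N'_2 = 91·cos8.1° − 25·1.818 = 44.6; c'Δl = 19.27; W sinα = 12.8
Slice 3: Δl = 1.5/cos22.1° = 1.619 m; N'_3 = 90·cos22.1° − 14·1.619 = 60.7; c'Δl = 17.16; W sinα = 33.9
Slice 4: Δl = 2.8/cos43.3° = 3.847 m; N'_4 = 97·cos43.3° − 16·3.847 = 9.0; c'Δl = 40.78; W sinα = 66.5
Σc'Δl = 100.8 kN/m; ΣN' = 155.5 kN/m; ΣW sinα = 106.5 kN/m
Resisting = 100.8 + 155.5·tan20.9° = 100.8 + 59.4 = 160.2 kN/m
FS = 160.2 / 106.5 = 1.504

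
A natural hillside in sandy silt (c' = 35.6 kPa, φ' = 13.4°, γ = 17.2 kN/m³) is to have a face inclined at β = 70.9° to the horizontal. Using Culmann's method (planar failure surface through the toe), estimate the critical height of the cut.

H_c = 16.45 m

Culmann's analysis gives the critical failure plane at α_cr = (β + φ')/2 = (70.9 + 13.4)/2 = 42.2°, and the critical height
H_c = (4c'/γ) · sinβ cosφ' / [1 − cos(β − φ')]
    = (4·35.6/17.2) · sin70.9°·cos13.4° / [1 − cos(57.5°)]
    = 8.279 · 0.9449·0.9728 / [1 − 0.5373]
    = 8.279 · 0.9192 / 0.4627
    = 16.45 m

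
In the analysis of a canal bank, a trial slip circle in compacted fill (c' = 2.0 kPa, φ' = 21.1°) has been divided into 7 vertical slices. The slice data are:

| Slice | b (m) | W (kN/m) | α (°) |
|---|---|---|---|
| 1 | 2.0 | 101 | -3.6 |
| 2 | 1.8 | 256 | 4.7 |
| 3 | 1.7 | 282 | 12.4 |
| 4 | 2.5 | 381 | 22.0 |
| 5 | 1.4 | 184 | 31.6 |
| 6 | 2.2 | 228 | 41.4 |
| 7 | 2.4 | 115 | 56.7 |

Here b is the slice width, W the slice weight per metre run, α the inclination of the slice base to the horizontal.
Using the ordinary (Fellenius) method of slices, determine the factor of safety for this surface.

Ordinary method of slices: FS = Σ[c'·Δl_i + (W_i cosα_i)·tanφ'] / Σ W_i sinα_i, with Δl_i = b_i / cosα_i.
Slice 1: Δl = 2.0/cos(-3.6°) = 2.004 m; N'_1 = 101·cos(-3.6°) = 100.8; c'Δl = 4.01; W sinα = -6.3
Slice 2: Δl = 1.8/cos4.7° = 1.806 m; N'_2 = 256·cos4.7° = 255.1; c'Δl = 3.61; W sinα = 21.0
Slice 3: Δl = 1.7/cos12.4° = 1.741 m; N'_3 = 282·cos12.4° = 275.4; c'Δl = 3.48; W sinα = 60.6
Slice 4: Δl = 2.5/cos22.0° = 2.696 m; N'_4 = 381·cos22.0° = 353.3; c'Δl = 5.39; W sinα = 142.7
Slice 5: Δl = 1.4/cos31.6° = 1.644 m; N'_5 = 184·cos31.6° = 156.7; c'Δl = 3.29; W sinα = 96.4
Slice 6: Δl = 2.2/cos41.4° = 2.933 m; N'_6 = 228·cos41.4° = 171.0; c'Δl = 5.87; W sinα = 150.8
Slice 7: Δl = 2.4/cos56.7° = 4.371 m; N'_7 = 115·cos56.7° = 63.1; c'Δl = 8.74; W sinα = 96.1
Σc'Δl = 34.4 kN/m; ΣN' = 1375.5 kN/m; ΣW sinα = 561.2 kN/m
Resisting = 34.4 + 1375.5·tan21.1° = 34.4 + 530.8 = 565.2 kN/m
FS = 565.2 / 561.2 = 1.007

FS = 1.01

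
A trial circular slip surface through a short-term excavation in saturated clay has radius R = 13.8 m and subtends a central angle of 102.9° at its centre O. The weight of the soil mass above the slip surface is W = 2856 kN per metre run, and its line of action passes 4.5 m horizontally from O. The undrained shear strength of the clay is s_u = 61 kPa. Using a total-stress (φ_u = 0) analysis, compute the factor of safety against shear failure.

FS = 1.62

Taking moments about the centre O, the resisting moment is provided by the undrained shear strength acting along the arc:
Arc length L_a = R·θ = 13.8·(102.9°·π/180) = 13.8·1.7959 = 24.78 m
M_R = s_u·L_a·R = 61·24.78·13.8 = 20863.2 kN·m/m
M_D = W·d = 2856·4.5 = 12852.0 kN·m/m
FS = M_R / M_D = 20863.2 / 12852.0 = 1.623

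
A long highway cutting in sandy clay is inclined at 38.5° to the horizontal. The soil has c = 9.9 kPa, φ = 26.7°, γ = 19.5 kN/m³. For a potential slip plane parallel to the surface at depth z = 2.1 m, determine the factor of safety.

For an infinite slope with a slip plane parallel to the surface (no pore pressure): FS = [c + γz cos²β tanφ] / [γz sinβ cosβ].
γz = 19.5·2.1 = 40.95 kN/m²
Numerator = 9.9 + 40.95·cos²38.5°·tan26.7° = 9.9 + 40.95·0.6125·0.5029 = 22.514 kPa
Denominator = 40.95·sin38.5°·cos38.5° = 40.95·0.6225·0.7826 = 19.950 kPa
FS = 22.514 / 19.950 = 1.129

FS = 1.13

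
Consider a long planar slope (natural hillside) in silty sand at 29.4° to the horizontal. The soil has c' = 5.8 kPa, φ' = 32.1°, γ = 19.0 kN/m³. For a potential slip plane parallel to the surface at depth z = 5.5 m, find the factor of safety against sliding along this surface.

For an infinite slope with a slip plane parallel to the surface (no pore pressure): FS = [c' + γz cos²β tanφ'] / [γz sinβ cosβ].
γz = 19.0·5.5 = 104.50 kN/m²
Numerator = 5.8 + 104.50·cos²29.4°·tan32.1° = 5.8 + 104.50·0.7590·0.6273 = 55.555 kPa
Denominator = 104.50·sin29.4°·cos29.4° = 104.50·0.4909·0.8712 = 44.693 kPa
FS = 55.555 / 44.693 = 1.243

FS = 1.24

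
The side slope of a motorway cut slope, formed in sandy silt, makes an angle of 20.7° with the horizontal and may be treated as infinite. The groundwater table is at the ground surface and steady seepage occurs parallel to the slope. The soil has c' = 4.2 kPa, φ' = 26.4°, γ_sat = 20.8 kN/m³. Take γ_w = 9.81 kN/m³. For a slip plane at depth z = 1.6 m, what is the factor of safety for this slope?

FS = 1.08

With seepage parallel to the slope and the water table at the surface, the effective normal stress on the slip plane uses the buoyant unit weight γ' = γ_sat − γ_w while the driving shear stress uses γ_sat:
FS = [c' + γ' z cos²β tanφ'] / [γ_sat z sinβ cosβ]
γ' = 20.8 − 9.81 = 10.99 kN/m³
Numerator = 4.2 + 10.99·1.6·cos²20.7°·tan26.4° = 4.2 + 10.99·1.6·0.8751·0.4964 = 11.838 kPa
Denominator = 20.8·1.6·sin20.7°·cos20.7° = 20.8·1.6·0.3535·0.9354 = 11.004 kPa
FS = 11.838 / 11.004 = 1.076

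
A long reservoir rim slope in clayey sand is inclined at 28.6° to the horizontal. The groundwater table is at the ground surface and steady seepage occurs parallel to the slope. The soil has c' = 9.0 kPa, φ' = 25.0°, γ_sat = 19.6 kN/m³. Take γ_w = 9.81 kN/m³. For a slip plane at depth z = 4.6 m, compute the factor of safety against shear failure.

FS = 0.66

With seepage parallel to the slope and the water table at the surface, the effective normal stress on the slip plane uses the buoyant unit weight γ' = γ_sat − γ_w while the driving shear stress uses γ_sat:
FS = [c' + γ' z cos²β tanφ'] / [γ_sat z sinβ cosβ]
γ' = 19.6 − 9.81 = 9.79 kN/m³
Numerator = 9.0 + 9.79·4.6·cos²28.6°·tan25.0° = 9.0 + 9.79·4.6·0.7709·0.4663 = 25.188 kPa
Denominator = 19.6·4.6·sin28.6°·cos28.6° = 19.6·4.6·0.4787·0.8780 = 37.893 kPa
FS = 25.188 / 37.893 = 0.665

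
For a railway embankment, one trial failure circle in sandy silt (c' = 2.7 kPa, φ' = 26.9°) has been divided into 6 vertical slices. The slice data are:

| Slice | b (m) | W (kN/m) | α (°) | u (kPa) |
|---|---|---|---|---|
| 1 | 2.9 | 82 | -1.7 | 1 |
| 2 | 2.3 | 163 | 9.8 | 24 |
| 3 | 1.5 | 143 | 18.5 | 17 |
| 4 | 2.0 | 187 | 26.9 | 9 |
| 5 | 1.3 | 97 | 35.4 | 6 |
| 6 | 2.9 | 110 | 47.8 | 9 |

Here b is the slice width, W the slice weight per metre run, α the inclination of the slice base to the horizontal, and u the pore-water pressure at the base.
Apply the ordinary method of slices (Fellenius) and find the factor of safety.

FS = 1.08

Ordinary method of slices: FS = Σ[c'·Δl_i + (W_i cosα_i − u_i·Δl_i)·tanφ'] / Σ W_i sinα_i, with Δl_i = b_i / cosα_i.
Slice 1: Δl = 2.9/cos(-1.7°) = 2.901 m; N'_1 = 82·cos(-1.7°) − 1·2.901 = 79.1; c'Δl = 7.83; W sinα = -2.4
Slice 2: Δl = 2.3/cos9.8° = 2.334 m; N'_2 = 163·cos9.8° − 24·2.334 = 104.6; c'Δl = 6.30; W sinα = 27.7
Slice 3: Δl = 1.5/cos18.5° = 1.582 m; N'_3 = 143·cos18.5° − 17·1.582 = 108.7; c'Δl = 4.27; W sinα = 45.4
Slice 4: Δl = 2.0/cos26.9° = 2.243 m; N'_4 = 187·cos26.9° − 9·2.243 = 146.6; c'Δl = 6.06; W sinα = 84.6
Slice 5: Δl = 1.3/cos35.4° = 1.595 m; N'_5 = 97·cos35.4° − 6·1.595 = 69.5; c'Δl = 4.31; W sinα = 56.2
Slice 6: Δl = 2.9/cos47.8° = 4.317 m; N'_6 = 110·cos47.8° − 9·4.317 = 35.0; c'Δl = 11.66; W sinα = 81.5
Σc'Δl = 40.4 kN/m; ΣN' = 543.5 kN/m; ΣW sinα = 293.0 kN/m
Resisting = 40.4 + 543.5·tan26.9° = 40.4 + 275.7 = 316.2 kN/m
FS = 316.2 / 293.0 = 1.079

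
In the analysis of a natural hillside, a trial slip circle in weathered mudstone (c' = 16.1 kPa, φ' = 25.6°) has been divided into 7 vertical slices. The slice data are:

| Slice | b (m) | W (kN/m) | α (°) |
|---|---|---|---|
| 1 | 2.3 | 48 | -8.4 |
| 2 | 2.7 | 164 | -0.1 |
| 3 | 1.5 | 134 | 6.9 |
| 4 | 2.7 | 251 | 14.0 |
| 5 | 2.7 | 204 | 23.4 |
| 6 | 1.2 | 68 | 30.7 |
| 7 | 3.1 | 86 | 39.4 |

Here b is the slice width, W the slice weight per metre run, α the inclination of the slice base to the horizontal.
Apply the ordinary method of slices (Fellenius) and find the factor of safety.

Ordinary method of slices: FS = Σ[c'·Δl_i + (W_i cosα_i)·tanφ'] / Σ W_i sinα_i, with Δl_i = b_i / cosα_i.
Slice 1: Δl = 2.3/cos(-8.4°) = 2.325 m; N'_1 = 48·cos(-8.4°) = 47.5; c'Δl = 37.43; W sinα = -7.0
Slice 2: Δl = 2.7/cos(-0.1°) = 2.700 m; N'_2 = 164·cos(-0.1°) = 164.0; c'Δl = 43.47; W sinα = -0.3
Slice 3: Δl = 1.5/cos6.9° = 1.511 m; N'_3 = 134·cos6.9° = 133.0; c'Δl = 24.33; W sinα = 16.1
Slice 4: Δl = 2.7/cos14.0° = 2.783 m; N'_4 = 251·cos14.0° = 243.5; c'Δl = 44.80; W sinα = 60.7
Slice 5: Δl = 2.7/cos23.4° = 2.942 m; N'_5 = 204·cos23.4° = 187.2; c'Δl = 47.37; W sinα = 81.0
Slice 6: Δl = 1.2/cos30.7° = 1.396 m; N'_6 = 68·cos30.7° = 58.5; c'Δl = 22.47; W sinα = 34.7
Slice 7: Δl = 3.1/cos39.4° = 4.012 m; N'_7 = 86·cos39.4° = 66.5; c'Δl = 64.59; W sinα = 54.6
Σc'Δl = 284.5 kN/m; ΣN' = 900.2 kN/m; ΣW sinα = 239.8 kN/m
Resisting = 284.5 + 900.2·tan25.6° = 284.5 + 431.3 = 715.8 kN/m
FS = 715.8 / 239.8 = 2.984

FS = 2.98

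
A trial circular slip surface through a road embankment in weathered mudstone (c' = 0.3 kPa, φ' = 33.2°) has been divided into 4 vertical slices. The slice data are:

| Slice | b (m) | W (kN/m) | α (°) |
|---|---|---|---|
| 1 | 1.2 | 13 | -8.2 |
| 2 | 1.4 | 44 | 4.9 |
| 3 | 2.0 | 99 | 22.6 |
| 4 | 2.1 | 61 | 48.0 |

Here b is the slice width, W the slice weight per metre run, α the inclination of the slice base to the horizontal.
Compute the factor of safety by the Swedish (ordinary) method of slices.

FS = 1.48

Ordinary method of slices: FS = Σ[c'·Δl_i + (W_i cosα_i)·tanφ'] / Σ W_i sinα_i, with Δl_i = b_i / cosα_i.
Slice 1: Δl = 1.2/cos(-8.2°) = 1.212 m; N'_1 = 13·cos(-8.2°) = 12.9; c'Δl = 0.36; W sinα = -1.9
Slice 2: Δl = 1.4/cos4.9° = 1.405 m; N'_2 = 44·cos4.9° = 43.8; c'Δl = 0.42; W sinα = 3.8
Slice 3: Δl = 2.0/cos22.6° = 2.166 m; N'_3 = 99·cos22.6° = 91.4; c'Δl = 0.65; W sinα = 38.0
Slice 4: Δl = 2.1/cos48.0° = 3.138 m; N'_4 = 61·cos48.0° = 40.8; c'Δl = 0.94; W sinα = 45.3
Σc'Δl = 2.4 kN/m; ΣN' = 188.9 kN/m; ΣW sinα = 85.3 kN/m
Resisting = 2.4 + 188.9·tan33.2° = 2.4 + 123.6 = 126.0 kN/m
FS = 126.0 / 85.3 = 1.478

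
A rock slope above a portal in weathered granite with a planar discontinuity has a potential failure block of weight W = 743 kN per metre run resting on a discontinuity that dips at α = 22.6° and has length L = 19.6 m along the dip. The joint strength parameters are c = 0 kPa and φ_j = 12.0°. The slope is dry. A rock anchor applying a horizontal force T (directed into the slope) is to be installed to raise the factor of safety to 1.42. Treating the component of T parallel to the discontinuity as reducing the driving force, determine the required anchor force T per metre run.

Resolving forces along and normal to the sliding plane, with the horizontal anchor force T adding T·sinα to the effective normal force and T·cosα acting up the plane against the driving force:
FS = [cL + (W cosα + T sinα) tanφ_j] / [W sinα − T cosα]
Without the anchor: N' = 685.9 kN/m, driving T_d = 285.5 kN/m, resisting R = 0·19.6 + 685.9·tan12.0° = 145.8 kN/m, FS = 0.51.
Setting FS = 1.42 and solving for T:
1.42·(285.5 − T cos22.6°) = 145.8 + T sin22.6°·tan12.0°
T·(sin22.6°·tan12.0° + 1.42·cos22.6°) = 1.42·285.5 − 145.8
T·(0.3843·0.2126 + 1.42·0.9232) = 405.5 − 145.8 = 259.7
T·1.3926 = 259.7
T = 186.4 kN/m

T = 186 kN/m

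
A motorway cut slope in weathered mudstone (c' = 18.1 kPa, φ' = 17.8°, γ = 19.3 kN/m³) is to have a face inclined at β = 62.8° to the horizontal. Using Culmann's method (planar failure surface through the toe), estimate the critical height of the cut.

Culmann's analysis gives the critical failure plane at α_cr = (β + φ')/2 = (62.8 + 17.8)/2 = 40.3°, and the critical height
H_c = (4c'/γ) · sinβ cosφ' / [1 − cos(β − φ')]
    = (4·18.1/19.3) · sin62.8°·cos17.8° / [1 − cos(45.0°)]
    = 3.751 · 0.8894·0.9521 / [1 − 0.7071]
    = 3.751 · 0.8468 / 0.2929
    = 10.85 m

H_c = 10.85 m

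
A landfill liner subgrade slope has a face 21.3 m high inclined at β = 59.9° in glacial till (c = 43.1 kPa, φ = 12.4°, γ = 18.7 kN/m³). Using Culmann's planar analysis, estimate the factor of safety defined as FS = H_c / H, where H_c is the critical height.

H_c = (4c/γ) · sinβ cosφ / [1 − cos(β − φ)]
    = (4·43.1/18.7) · sin59.9°·cos12.4° / [1 − cos47.5°]
    = 9.219 · 0.8450 / 0.3244 = 24.01 m
FS = H_c / H = 24.01 / 21.3 = 1.127

FS = 1.13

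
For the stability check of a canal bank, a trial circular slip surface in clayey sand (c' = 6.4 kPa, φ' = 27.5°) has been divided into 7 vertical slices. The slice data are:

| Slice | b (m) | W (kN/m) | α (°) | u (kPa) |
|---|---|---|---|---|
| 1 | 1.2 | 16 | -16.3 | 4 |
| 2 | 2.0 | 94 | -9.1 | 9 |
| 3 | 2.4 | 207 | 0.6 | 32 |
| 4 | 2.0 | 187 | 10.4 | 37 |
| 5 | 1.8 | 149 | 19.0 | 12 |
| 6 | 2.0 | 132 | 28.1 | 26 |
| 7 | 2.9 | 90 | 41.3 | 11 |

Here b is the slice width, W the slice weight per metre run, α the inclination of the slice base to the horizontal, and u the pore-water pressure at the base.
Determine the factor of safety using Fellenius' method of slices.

Ordinary method of slices: FS = Σ[c'·Δl_i + (W_i cosα_i − u_i·Δl_i)·tanφ'] / Σ W_i sinα_i, with Δl_i = b_i / cosα_i.
Slice 1: Δl = 1.2/cos(-16.3°) = 1.250 m; N'_1 = 16·cos(-16.3°) − 4·1.250 = 10.4; c'Δl = 8.00; W sinα = -4.5
Slice 2: Δl = 2.0/cos(-9.1°) = 2.025 m; N'_2 = 94·cos(-9.1°) − 9·2.025 = 74.6; c'Δl = 12.96; W sinα = -14.9
Slice 3: Δl = 2.4/cos0.6° = 2.400 m; N'_3 = 207·cos0.6° − 32·2.400 = 130.2; c'Δl = 15.36; W sinα = 2.2
Slice 4: Δl = 2.0/cos10.4° = 2.033 m; N'_4 = 187·cos10.4° − 37·2.033 = 108.7; c'Δl = 13.01; W sinα = 33.8
Slice 5: Δl = 1.8/cos19.0° = 1.904 m; N'_5 = 149·cos19.0° − 12·1.904 = 118.0; c'Δl = 12.18; W sinα = 48.5
Slice 6: Δl = 2.0/cos28.1° = 2.267 m; N'_6 = 132·cos28.1° − 26·2.267 = 57.5; c'Δl = 14.51; W sinα = 62.2
Slice 7: Δl = 2.9/cos41.3° = 3.860 m; N'_7 = 90·cos41.3° − 11·3.860 = 25.2; c'Δl = 24.71; W sinα = 59.4
Σc'Δl = 100.7 kN/m; ΣN' = 524.5 kN/m; ΣW sinα = 186.7 kN/m
Resisting = 100.7 + 524.5·tan27.5° = 100.7 + 273.0 = 373.8 kN/m
FS = 373.8 / 186.7 = 2.003

FS = 2.00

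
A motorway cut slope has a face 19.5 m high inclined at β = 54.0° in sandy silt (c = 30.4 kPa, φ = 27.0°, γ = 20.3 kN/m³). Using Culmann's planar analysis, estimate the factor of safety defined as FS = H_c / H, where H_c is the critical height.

FS = 2.03

H_c = (4c/γ) · sinβ cosφ / [1 − cos(β − φ)]
    = (4·30.4/20.3) · sin54.0°·cos27.0° / [1 − cos27.0°]
    = 5.990 · 0.7208 / 0.1090 = 39.62 m
FS = H_c / H = 39.62 / 19.5 = 2.032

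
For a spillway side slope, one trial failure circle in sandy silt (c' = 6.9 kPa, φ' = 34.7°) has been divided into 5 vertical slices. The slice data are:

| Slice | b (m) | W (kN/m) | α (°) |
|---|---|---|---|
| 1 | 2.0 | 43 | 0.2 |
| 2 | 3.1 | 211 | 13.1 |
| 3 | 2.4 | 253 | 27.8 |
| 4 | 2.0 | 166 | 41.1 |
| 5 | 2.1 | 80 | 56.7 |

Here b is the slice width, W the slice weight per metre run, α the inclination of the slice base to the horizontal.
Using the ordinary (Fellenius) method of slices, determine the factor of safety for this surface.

FS = 1.59

Ordinary method of slices: FS = Σ[c'·Δl_i + (W_i cosα_i)·tanφ'] / Σ W_i sinα_i, with Δl_i = b_i / cosα_i.
Slice 1: Δl = 2.0/cos0.2° = 2.000 m; N'_1 = 43·cos0.2° = 43.0; c'Δl = 13.80; W sinα = 0.2
Slice 2: Δl = 3.1/cos13.1° = 3.183 m; N'_2 = 211·cos13.1° = 205.5; c'Δl = 21.96; W sinα = 47.8
Slice 3: Δl = 2.4/cos27.8° = 2.713 m; N'_3 = 253·cos27.8° = 223.8; c'Δl = 18.72; W sinα = 118.0
Slice 4: Δl = 2.0/cos41.1° = 2.654 m; N'_4 = 166·cos41.1° = 125.1; c'Δl = 18.31; W sinα = 109.1
Slice 5: Δl = 2.1/cos56.7° = 3.825 m; N'_5 = 80·cos56.7° = 43.9; c'Δl = 26.39; W sinα = 66.9
Σc'Δl = 99.2 kN/m; ΣN' = 641.3 kN/m; ΣW sinα = 342.0 kN/m
Resisting = 99.2 + 641.3·tan34.7° = 99.2 + 444.1 = 543.3 kN/m
FS = 543.3 / 342.0 = 1.589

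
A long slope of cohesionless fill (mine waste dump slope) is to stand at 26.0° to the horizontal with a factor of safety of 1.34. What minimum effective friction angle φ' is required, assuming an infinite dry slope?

φ' = 33.2°

FS = tanφ'/tanβ ⇒ tanφ' = FS · tanβ = 1.34 · tan26.0° = 0.6536
φ' = arctan(0.6536) = 33.17°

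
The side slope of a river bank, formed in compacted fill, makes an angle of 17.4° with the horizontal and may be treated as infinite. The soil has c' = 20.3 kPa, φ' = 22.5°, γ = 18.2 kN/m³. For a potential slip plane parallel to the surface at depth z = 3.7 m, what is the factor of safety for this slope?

For an infinite slope with a slip plane parallel to the surface (no pore pressure): FS = [c' + γz cos²β tanφ'] / [γz sinβ cosβ].
γz = 18.2·3.7 = 67.34 kN/m²
Numerator = 20.3 + 67.34·cos²17.4°·tan22.5° = 20.3 + 67.34·0.9106·0.4142 = 45.699 kPa
Denominator = 67.34·sin17.4°·cos17.4° = 67.34·0.2990·0.9542 = 19.216 kPa
FS = 45.699 / 19.216 = 2.378

FS = 2.38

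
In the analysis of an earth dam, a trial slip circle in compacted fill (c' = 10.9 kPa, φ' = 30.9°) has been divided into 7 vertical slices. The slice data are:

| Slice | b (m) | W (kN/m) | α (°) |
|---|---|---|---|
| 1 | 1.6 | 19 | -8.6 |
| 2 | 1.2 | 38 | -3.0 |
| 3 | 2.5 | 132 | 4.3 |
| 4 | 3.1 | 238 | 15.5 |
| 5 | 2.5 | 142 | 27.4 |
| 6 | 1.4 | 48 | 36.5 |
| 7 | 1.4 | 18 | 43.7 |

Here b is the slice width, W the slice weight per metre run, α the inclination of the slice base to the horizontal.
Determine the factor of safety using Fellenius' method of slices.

FS = 2.97

Ordinary method of slices: FS = Σ[c'·Δl_i + (W_i cosα_i)·tanφ'] / Σ W_i sinα_i, with Δl_i = b_i / cosα_i.
Slice 1: Δl = 1.6/cos(-8.6°) = 1.618 m; N'_1 = 19·cos(-8.6°) = 18.8; c'Δl = 17.64; W sinα = -2.8
Slice 2: Δl = 1.2/cos(-3.0°) = 1.202 m; N'_2 = 38·cos(-3.0°) = 37.9; c'Δl = 13.10; W sinα = -2.0
Slice 3: Δl = 2.5/cos4.3° = 2.507 m; N'_3 = 132·cos4.3° = 131.6; c'Δl = 27.33; W sinα = 9.9
Slice 4: Δl = 3.1/cos15.5° = 3.217 m; N'_4 = 238·cos15.5° = 229.3; c'Δl = 35.07; W sinα = 63.6
Slice 5: Δl = 2.5/cos27.4° = 2.816 m; N'_5 = 142·cos27.4° = 126.1; c'Δl = 30.69; W sinα = 65.3
Slice 6: Δl = 1.4/cos36.5° = 1.742 m; N'_6 = 48·cos36.5° = 38.6; c'Δl = 18.98; W sinα = 28.6
Slice 7: Δl = 1.4/cos43.7° = 1.936 m; N'_7 = 18·cos43.7° = 13.0; c'Δl = 21.11; W sinα = 12.4
Σc'Δl = 163.9 kN/m; ΣN' = 595.4 kN/m; ΣW sinα = 175.0 kN/m
Resisting = 163.9 + 595.4·tan30.9° = 163.9 + 356.3 = 520.2 kN/m
FS = 520.2 / 175.0 = 2.973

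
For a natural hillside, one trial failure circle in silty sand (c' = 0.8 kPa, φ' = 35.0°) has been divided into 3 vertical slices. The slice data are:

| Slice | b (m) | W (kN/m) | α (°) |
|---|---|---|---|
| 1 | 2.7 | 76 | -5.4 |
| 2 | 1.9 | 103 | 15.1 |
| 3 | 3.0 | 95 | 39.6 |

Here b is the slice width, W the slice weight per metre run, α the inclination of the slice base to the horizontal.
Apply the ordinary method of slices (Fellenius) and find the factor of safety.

FS = 2.25

Ordinary method of slices: FS = Σ[c'·Δl_i + (W_i cosα_i)·tanφ'] / Σ W_i sinα_i, with Δl_i = b_i / cosα_i.
Slice 1: Δl = 2.7/cos(-5.4°) = 2.712 m; N'_1 = 76·cos(-5.4°) = 75.7; c'Δl = 2.17; W sinα = -7.2
Slice 2: Δl = 1.9/cos15.1° = 1.968 m; N'_2 = 103·cos15.1° = 99.4; c'Δl = 1.57; W sinα = 26.8
Slice 3: Δl = 3.0/cos39.6° = 3.894 m; N'_3 = 95·cos39.6° = 73.2; c'Δl = 3.11; W sinα = 60.6
Σc'Δl = 6.9 kN/m; ΣN' = 248.3 kN/m; ΣW sinα = 80.2 kN/m
Resisting = 6.9 + 248.3·tan35.0° = 6.9 + 173.9 = 180.7 kN/m
FS = 180.7 / 80.2 = 2.252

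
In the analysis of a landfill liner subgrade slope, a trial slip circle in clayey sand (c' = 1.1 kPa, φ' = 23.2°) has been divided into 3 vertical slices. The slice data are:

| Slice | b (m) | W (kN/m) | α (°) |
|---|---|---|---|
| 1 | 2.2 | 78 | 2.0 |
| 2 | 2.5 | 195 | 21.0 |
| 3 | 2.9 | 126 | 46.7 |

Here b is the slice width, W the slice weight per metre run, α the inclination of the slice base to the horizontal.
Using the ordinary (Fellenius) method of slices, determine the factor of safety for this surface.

FS = 0.96

Ordinary method of slices: FS = Σ[c'·Δl_i + (W_i cosα_i)·tanφ'] / Σ W_i sinα_i, with Δl_i = b_i / cosα_i.
Slice 1: Δl = 2.2/cos2.0° = 2.201 m; N'_1 = 78·cos2.0° = 78.0; c'Δl = 2.42; W sinα = 2.7
Slice 2: Δl = 2.5/cos21.0° = 2.678 m; N'_2 = 195·cos21.0° = 182.0; c'Δl = 2.95; W sinα = 69.9
Slice 3: Δl = 2.9/cos46.7° = 4.229 m; N'_3 = 126·cos46.7° = 86.4; c'Δl = 4.65; W sinα = 91.7
Σc'Δl = 10.0 kN/m; ΣN' = 346.4 kN/m; ΣW sinα = 164.3 kN/m
Resisting = 10.0 + 346.4·tan23.2° = 10.0 + 148.5 = 158.5 kN/m
FS = 158.5 / 164.3 = 0.965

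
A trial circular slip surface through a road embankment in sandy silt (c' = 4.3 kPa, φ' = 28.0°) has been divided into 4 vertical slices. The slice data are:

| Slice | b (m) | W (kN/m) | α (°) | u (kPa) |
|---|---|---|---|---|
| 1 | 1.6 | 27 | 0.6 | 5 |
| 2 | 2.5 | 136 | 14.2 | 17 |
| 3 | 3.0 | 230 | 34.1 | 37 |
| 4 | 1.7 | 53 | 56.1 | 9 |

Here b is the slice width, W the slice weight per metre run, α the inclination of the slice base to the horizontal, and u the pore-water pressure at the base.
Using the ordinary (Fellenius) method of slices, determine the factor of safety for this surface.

FS = 0.65

Ordinary method of slices: FS = Σ[c'·Δl_i + (W_i cosα_i − u_i·Δl_i)·tanφ'] / Σ W_i sinα_i, with Δl_i = b_i / cosα_i.
Slice 1: Δl = 1.6/cos0.6° = 1.600 m; N'_1 = 27·cos0.6° − 5·1.600 = 19.0; c'Δl = 6.88; W sinα = 0.3
Slice 2: Δl = 2.5/cos14.2° = 2.579 m; N'_2 = 136·cos14.2° − 17·2.579 = 88.0; c'Δl = 11.09; W sinα = 33.4
Slice 3: Δl = 3.0/cos34.1° = 3.623 m; N'_3 = 230·cos34.1° − 37·3.623 = 56.4; c'Δl = 15.58; W sinα = 128.9
Slice 4: Δl = 1.7/cos56.1° = 3.048 m; N'_4 = 53·cos56.1° − 9·3.048 = 2.1; c'Δl = 13.11; W sinα = 44.0
Σc'Δl = 46.7 kN/m; ΣN' = 165.5 kN/m; ΣW sinα = 206.6 kN/m
Resisting = 46.7 + 165.5·tan28.0° = 46.7 + 88.0 = 134.7 kN/m
FS = 134.7 / 206.6 = 0.652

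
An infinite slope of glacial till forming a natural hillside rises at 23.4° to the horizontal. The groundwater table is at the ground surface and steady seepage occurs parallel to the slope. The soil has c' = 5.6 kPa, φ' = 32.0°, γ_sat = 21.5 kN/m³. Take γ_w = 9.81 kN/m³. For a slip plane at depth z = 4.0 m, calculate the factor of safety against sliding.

With seepage parallel to the slope and the water table at the surface, the effective normal stress on the slip plane uses the buoyant unit weight γ' = γ_sat − γ_w while the driving shear stress uses γ_sat:
FS = [c' + γ' z cos²β tanφ'] / [γ_sat z sinβ cosβ]
γ' = 21.5 − 9.81 = 11.69 kN/m³
Numerator = 5.6 + 11.69·4.0·cos²23.4°·tan32.0° = 5.6 + 11.69·4.0·0.8423·0.6249 = 30.210 kPa
Denominator = 21.5·4.0·sin23.4°·cos23.4° = 21.5·4.0·0.3971·0.9178 = 31.346 kPa
FS = 30.210 / 31.346 = 0.964

FS = 0.96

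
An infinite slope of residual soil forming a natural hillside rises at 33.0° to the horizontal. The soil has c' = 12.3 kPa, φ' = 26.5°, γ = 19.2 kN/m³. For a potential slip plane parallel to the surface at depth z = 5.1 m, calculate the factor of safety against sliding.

FS = 1.04

For an infinite slope with a slip plane parallel to the surface (no pore pressure): FS = [c' + γz cos²β tanφ'] / [γz sinβ cosβ].
γz = 19.2·5.1 = 97.92 kN/m²
Numerator = 12.3 + 97.92·cos²33.0°·tan26.5° = 12.3 + 97.92·0.7034·0.4986 = 46.639 kPa
Denominator = 97.92·sin33.0°·cos33.0° = 97.92·0.5446·0.8387 = 44.727 kPa
FS = 46.639 / 44.727 = 1.043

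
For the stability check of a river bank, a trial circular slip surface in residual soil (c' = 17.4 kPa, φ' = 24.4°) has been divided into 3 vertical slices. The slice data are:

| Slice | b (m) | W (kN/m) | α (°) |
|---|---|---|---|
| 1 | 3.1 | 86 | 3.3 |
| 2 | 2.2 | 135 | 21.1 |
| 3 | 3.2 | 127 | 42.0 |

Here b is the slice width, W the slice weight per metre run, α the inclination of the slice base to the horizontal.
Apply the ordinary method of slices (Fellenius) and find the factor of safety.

FS = 2.23

Ordinary method of slices: FS = Σ[c'·Δl_i + (W_i cosα_i)·tanφ'] / Σ W_i sinα_i, with Δl_i = b_i / cosα_i.
Slice 1: Δl = 3.1/cos3.3° = 3.105 m; N'_1 = 86·cos3.3° = 85.9; c'Δl = 54.03; W sinα = 5.0
Slice 2: Δl = 2.2/cos21.1° = 2.358 m; N'_2 = 135·cos21.1° = 125.9; c'Δl = 41.03; W sinα = 48.6
Slice 3: Δl = 3.2/cos42.0° = 4.306 m; N'_3 = 127·cos42.0° = 94.4; c'Δl = 74.92; W sinα = 85.0
Σc'Δl = 170.0 kN/m; ΣN' = 306.2 kN/m; ΣW sinα = 138.5 kN/m
Resisting = 170.0 + 306.2·tan24.4° = 170.0 + 138.9 = 308.9 kN/m
FS = 308.9 / 138.5 = 2.230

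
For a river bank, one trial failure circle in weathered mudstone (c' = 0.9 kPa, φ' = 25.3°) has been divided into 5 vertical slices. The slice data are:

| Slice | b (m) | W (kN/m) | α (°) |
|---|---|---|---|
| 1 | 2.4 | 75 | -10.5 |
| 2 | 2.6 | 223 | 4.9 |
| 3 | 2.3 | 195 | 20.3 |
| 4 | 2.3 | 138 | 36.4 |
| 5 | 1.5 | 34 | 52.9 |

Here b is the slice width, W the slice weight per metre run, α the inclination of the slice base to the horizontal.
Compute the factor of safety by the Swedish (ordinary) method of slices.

FS = 1.65

Ordinary method of slices: FS = Σ[c'·Δl_i + (W_i cosα_i)·tanφ'] / Σ W_i sinα_i, with Δl_i = b_i / cosα_i.
Slice 1: Δl = 2.4/cos(-10.5°) = 2.441 m; N'_1 = 75·cos(-10.5°) = 73.7; c'Δl = 2.20; W sinα = -13.7
Slice 2: Δl = 2.6/cos4.9° = 2.610 m; N'_2 = 223·cos4.9° = 222.2; c'Δl = 2.35; W sinα = 19.0
Slice 3: Δl = 2.3/cos20.3° = 2.452 m; N'_3 = 195·cos20.3° = 182.9; c'Δl = 2.21; W sinα = 67.7
Slice 4: Δl = 2.3/cos36.4° = 2.858 m; N'_4 = 138·cos36.4° = 111.1; c'Δl = 2.57; W sinα = 81.9
Slice 5: Δl = 1.5/cos52.9° = 2.487 m; N'_5 = 34·cos52.9° = 20.5; c'Δl = 2.24; W sinα = 27.1
Σc'Δl = 11.6 kN/m; ΣN' = 610.4 kN/m; ΣW sinα = 182.0 kN/m
Resisting = 11.6 + 610.4·tan25.3° = 11.6 + 288.5 = 300.1 kN/m
FS = 300.1 / 182.0 = 1.649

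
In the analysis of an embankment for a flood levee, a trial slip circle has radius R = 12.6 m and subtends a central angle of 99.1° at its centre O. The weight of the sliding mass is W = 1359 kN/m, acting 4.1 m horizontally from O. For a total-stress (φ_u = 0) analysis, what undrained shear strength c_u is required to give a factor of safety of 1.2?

c_u = 24.3 kPa

FS = c_u·L_a·R / (W·d), so c_u = FS·W·d / (L_a·R).
Arc length L_a = R·θ = 12.6·(99.1°·π/180) = 12.6·1.7296 = 21.79 m
c_u = 1.2·1359·4.1 / (21.79·12.6) = 6686.3 / 274.59 = 24.35 kPa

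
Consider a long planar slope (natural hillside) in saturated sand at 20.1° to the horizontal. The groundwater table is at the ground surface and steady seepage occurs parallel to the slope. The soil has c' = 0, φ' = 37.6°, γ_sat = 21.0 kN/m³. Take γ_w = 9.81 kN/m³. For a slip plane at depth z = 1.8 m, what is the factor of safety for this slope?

FS = 1.12

With seepage parallel to the slope and the water table at the surface, the effective normal stress on the slip plane uses the buoyant unit weight γ' = γ_sat − γ_w while the driving shear stress uses γ_sat:
FS = [c' + γ' z cos²β tanφ'] / [γ_sat z sinβ cosβ]
(For c' = 0 this reduces to FS = (γ'/γ_sat)·tanφ'/tanβ.)
γ' = 21.0 − 9.81 = 11.19 kN/m³
Numerator = 0.0 + 11.19·1.8·cos²20.1°·tan37.6° = 0.0 + 11.19·1.8·0.8819·0.7701 = 13.679 kPa
Denominator = 21.0·1.8·sin20.1°·cos20.1° = 21.0·1.8·0.3437·0.9391 = 12.199 kPa
FS = 13.679 / 12.199 = 1.121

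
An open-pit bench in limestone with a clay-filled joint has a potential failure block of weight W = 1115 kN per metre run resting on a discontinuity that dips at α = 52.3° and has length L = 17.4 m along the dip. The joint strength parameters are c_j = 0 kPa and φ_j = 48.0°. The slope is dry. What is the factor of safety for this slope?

Resolving the block weight along and normal to the plane and applying the Mohr–Coulomb strength on the joint:
N' = W cosα = 1115·cos52.3° = 681.9 kN/m
Driving force T = W sinα = 1115·sin52.3° = 882.2 kN/m
Resisting force R = c_j·L + N'·tanφ_j = 0·17.4 + 681.9·tan48.0° = 0.0 + 757.3 = 757.3 kN/m
FS = R / T = 757.3 / 882.2 = 0.858

FS = 0.86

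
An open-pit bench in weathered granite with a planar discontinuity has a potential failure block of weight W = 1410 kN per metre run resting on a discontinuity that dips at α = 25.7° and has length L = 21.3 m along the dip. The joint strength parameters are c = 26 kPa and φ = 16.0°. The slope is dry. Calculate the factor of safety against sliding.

Resolving the block weight along and normal to the plane and applying the Mohr–Coulomb strength on the joint:
N' = W cosα = 1410·cos25.7° = 1270.5 kN/m
Driving force T = W sinα = 1410·sin25.7° = 611.5 kN/m
Resisting force R = c·L + N'·tanφ = 26·21.3 + 1270.5·tan16.0° = 553.8 + 364.3 = 918.1 kN/m
FS = R / T = 918.1 / 611.5 = 1.502

FS = 1.50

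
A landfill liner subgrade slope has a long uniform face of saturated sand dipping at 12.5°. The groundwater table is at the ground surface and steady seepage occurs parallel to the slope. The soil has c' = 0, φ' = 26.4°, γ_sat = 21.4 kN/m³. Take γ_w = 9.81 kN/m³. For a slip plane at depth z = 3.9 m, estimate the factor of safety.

FS = 1.21

With seepage parallel to the slope and the water table at the surface, the effective normal stress on the slip plane uses the buoyant unit weight γ' = γ_sat − γ_w while the driving shear stress uses γ_sat:
FS = [c' + γ' z cos²β tanφ'] / [γ_sat z sinβ cosβ]
(For c' = 0 this reduces to FS = (γ'/γ_sat)·tanφ'/tanβ.)
γ' = 21.4 − 9.81 = 11.59 kN/m³
Numerator = 0.0 + 11.59·3.9·cos²12.5°·tan26.4° = 0.0 + 11.59·3.9·0.9532·0.4964 = 21.387 kPa
Denominator = 21.4·3.9·sin12.5°·cos12.5° = 21.4·3.9·0.2164·0.9763 = 17.636 kPa
FS = 21.387 / 17.636 = 1.213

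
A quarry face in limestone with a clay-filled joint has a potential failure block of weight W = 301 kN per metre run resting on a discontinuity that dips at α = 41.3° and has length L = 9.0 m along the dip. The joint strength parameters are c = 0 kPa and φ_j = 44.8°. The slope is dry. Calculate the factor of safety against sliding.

Resolving the block weight along and normal to the plane and applying the Mohr–Coulomb strength on the joint:
N' = W cosα = 301·cos41.3° = 226.1 kN/m
Driving force T = W sinα = 301·sin41.3° = 198.7 kN/m
Resisting force R = c·L + N'·tanφ_j = 0·9.0 + 226.1·tan44.8° = 0.0 + 224.6 = 224.6 kN/m
FS = R / T = 224.6 / 198.7 = 1.130

FS = 1.13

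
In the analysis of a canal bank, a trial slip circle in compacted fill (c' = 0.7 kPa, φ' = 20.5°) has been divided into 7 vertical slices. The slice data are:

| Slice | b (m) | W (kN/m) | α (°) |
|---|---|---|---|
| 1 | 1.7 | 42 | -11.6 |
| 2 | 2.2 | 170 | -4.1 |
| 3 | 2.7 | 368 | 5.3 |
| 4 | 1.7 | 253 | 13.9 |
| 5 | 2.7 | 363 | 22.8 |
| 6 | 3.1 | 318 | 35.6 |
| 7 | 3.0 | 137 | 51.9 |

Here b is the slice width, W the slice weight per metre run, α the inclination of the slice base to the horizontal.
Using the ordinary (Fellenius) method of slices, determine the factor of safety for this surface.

Ordinary method of slices: FS = Σ[c'·Δl_i + (W_i cosα_i)·tanφ'] / Σ W_i sinα_i, with Δl_i = b_i / cosα_i.
Slice 1: Δl = 1.7/cos(-11.6°) = 1.735 m; N'_1 = 42·cos(-11.6°) = 41.1; c'Δl = 1.21; W sinα = -8.4
Slice 2: Δl = 2.2/cos(-4.1°) = 2.206 m; N'_2 = 170·cos(-4.1°) = 169.6; c'Δl = 1.54; W sinα = -12.2
Slice 3: Δl = 2.7/cos5.3° = 2.712 m; N'_3 = 368·cos5.3° = 366.4; c'Δl = 1.90; W sinα = 34.0
Slice 4: Δl = 1.7/cos13.9° = 1.751 m; N'_4 = 253·cos13.9° = 245.6; c'Δl = 1.23; W sinα = 60.8
Slice 5: Δl = 2.7/cos22.8° = 2.929 m; N'_5 = 363·cos22.8° = 334.6; c'Δl = 2.05; W sinα = 140.7
Slice 6: Δl = 3.1/cos35.6° = 3.813 m; N'_6 = 318·cos35.6° = 258.6; c'Δl = 2.67; W sinα = 185.1
Slice 7: Δl = 3.0/cos51.9° = 4.862 m; N'_7 = 137·cos51.9° = 84.5; c'Δl = 3.40; W sinα = 107.8
Σc'Δl = 14.0 kN/m; ΣN' = 1500.5 kN/m; ΣW sinα = 507.8 kN/m
Resisting = 14.0 + 1500.5·tan20.5° = 14.0 + 561.0 = 575.0 kN/m
FS = 575.0 / 507.8 = 1.132

FS = 1.13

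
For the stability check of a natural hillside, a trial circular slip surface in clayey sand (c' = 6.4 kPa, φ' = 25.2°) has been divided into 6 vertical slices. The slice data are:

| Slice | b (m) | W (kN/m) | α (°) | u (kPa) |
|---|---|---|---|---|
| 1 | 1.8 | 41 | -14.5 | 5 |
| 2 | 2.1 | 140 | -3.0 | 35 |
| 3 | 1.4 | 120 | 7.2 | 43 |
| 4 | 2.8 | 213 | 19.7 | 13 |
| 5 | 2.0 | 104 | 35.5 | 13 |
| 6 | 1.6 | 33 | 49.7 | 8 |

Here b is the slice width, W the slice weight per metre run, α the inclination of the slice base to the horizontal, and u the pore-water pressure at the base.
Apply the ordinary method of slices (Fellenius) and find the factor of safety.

FS = 1.68

Ordinary method of slices: FS = Σ[c'·Δl_i + (W_i cosα_i − u_i·Δl_i)·tanφ'] / Σ W_i sinα_i, with Δl_i = b_i / cosα_i.
Slice 1: Δl = 1.8/cos(-14.5°) = 1.859 m; N'_1 = 41·cos(-14.5°) − 5·1.859 = 30.4; c'Δl = 11.90; W sinα = -10.3
Slice 2: Δl = 2.1/cos(-3.0°) = 2.103 m; N'_2 = 140·cos(-3.0°) − 35·2.103 = 66.2; c'Δl = 13.46; W sinα = -7.3
Slice 3: Δl = 1.4/cos7.2° = 1.411 m; N'_3 = 120·cos7.2° − 43·1.411 = 58.4; c'Δl = 9.03; W sinα = 15.0
Slice 4: Δl = 2.8/cos19.7° = 2.974 m; N'_4 = 213·cos19.7° − 13·2.974 = 161.9; c'Δl = 19.03; W sinα = 71.8
Slice 5: Δl = 2.0/cos35.5° = 2.457 m; N'_5 = 104·cos35.5° − 13·2.457 = 52.7; c'Δl = 15.72; W sinα = 60.4
Slice 6: Δl = 1.6/cos49.7° = 2.474 m; N'_6 = 33·cos49.7° − 8·2.474 = 1.6; c'Δl = 15.83; W sinα = 25.2
Σc'Δl = 85.0 kN/m; ΣN' = 371.1 kN/m; ΣW sinα = 154.8 kN/m
Resisting = 85.0 + 371.1·tan25.2° = 85.0 + 174.6 = 259.6 kN/m
FS = 259.6 / 154.8 = 1.677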